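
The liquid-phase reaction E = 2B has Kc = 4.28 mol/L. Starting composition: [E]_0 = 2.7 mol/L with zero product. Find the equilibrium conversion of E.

Let X = conversion of E; extent ξ = 2.7·X mol/L.
Concentrations: [E] = 2.7 − 2.7X; [B] = 5.4X.
Kc = [B]^2 / ([E]).
Equating to 4.28 mol/L: the physical root is X = 0.462.

X = 0.462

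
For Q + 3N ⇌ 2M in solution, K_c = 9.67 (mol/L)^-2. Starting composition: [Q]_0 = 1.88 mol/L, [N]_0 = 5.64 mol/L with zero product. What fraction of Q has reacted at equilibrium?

X = 0.774

Let X = conversion of Q; extent ξ = 1.88·X mol/L.
Concentrations: [Q] = 1.88 − 1.88X; [N] = 5.64 − 5.64X; [M] = 3.76X.
K_c = [M]^2 / ([Q] [N]^3).
Setting equal to 9.67 and solving for X on (0,1) gives X = 0.774.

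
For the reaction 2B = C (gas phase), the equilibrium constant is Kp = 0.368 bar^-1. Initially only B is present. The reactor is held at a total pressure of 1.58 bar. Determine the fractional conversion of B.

Take 1 mol B as basis and let X be its fractional conversion, so ξ = 0.5X.
Mole table: n_B = 1 − X; n_C = 0.5X.
Summing: n_T = 1 − 0.5X.
y_i = n_i/n_T, p_i = y_i·P. Kp = p_C / (p_B^2).
Equating to 0.368 bar^-1 and solving on 0 < X < 1: X = 0.452.

X = 0.452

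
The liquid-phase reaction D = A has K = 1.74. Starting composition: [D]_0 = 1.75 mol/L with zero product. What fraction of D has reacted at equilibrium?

Let X = conversion of D; extent ξ = 1.75·X mol/L.
Concentrations: [D] = 1.75 − 1.75X; [A] = 1.75X.
K = [A] / ([D]).
Equating to 1.74: the physical root is X = 0.635.

X = 0.635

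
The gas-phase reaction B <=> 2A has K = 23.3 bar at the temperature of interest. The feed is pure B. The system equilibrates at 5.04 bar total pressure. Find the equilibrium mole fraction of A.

y_A = 0.845

Let X = conversion of B (basis 1 mol B); extent of reaction ξ = X.
Mole table: n_B = 1 − X; n_A = 2X.
Total moles n_T = 1 + X.
y_i = n_i/n_T, p_i = y_i·P. K = p_A^2 / (p_B).
Setting this equal to 23.3 bar and taking the physical root (0 < X < 1) gives X = 0.732.
Then n_A = 1.46, n_T = 1.73, so y_A = 0.845.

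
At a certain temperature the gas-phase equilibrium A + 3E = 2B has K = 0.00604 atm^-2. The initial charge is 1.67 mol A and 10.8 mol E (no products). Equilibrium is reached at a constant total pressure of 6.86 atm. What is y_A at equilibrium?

Take 1.67 mol A as basis and let X be its fractional conversion, so ξ = 1.67X.
Moles: n_A = 1.67 − 1.67X; n_E = 10.8 − 5.01X; n_B = 3.34X.
n_T = Σnᵢ = 12.5 − 3.34X.
Mole fractions y_i = n_i/n_T; K = p_B^2 / (p_A p_E^3) with p_i = y_i·P.
Setting this equal to 0.00604 atm^-2 and taking the physical root (0 < X < 1) gives X = 0.383.
Then n_A = 1.03, n_T = 11.2, so y_A = 0.092.

y_A = 0.092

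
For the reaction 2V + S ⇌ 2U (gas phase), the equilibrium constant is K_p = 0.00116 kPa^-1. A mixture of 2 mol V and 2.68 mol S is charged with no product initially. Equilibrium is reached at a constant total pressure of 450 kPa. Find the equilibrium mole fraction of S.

y_S = 0.538

Take 2 mol V as basis and let X be its fractional conversion, so ξ = X.
Species balance: n_V = 2 − 2X; n_S = 2.68 − X; n_U = 2X.
Total moles n_T = 4.68 − X.
Mole fractions y_i = n_i/n_T; K_p = p_U^2 / (p_V^2 p_S) with p_i = y_i·P.
Substituting and setting equal to 0.00116 kPa^-1 gives a polynomial in X; the root in (0,1) is X = 0.346.
Then n_S = 2.33, n_T = 4.33, so y_S = 0.538.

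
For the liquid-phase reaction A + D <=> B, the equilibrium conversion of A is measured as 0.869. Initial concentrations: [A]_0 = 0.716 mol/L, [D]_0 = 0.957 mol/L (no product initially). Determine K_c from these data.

K_c = 19.8 L/mol

Let X = conversion of A.
Concentrations: [A] = 0.716 − 0.716X; [D] = 0.957 − 0.716X; [B] = 0.716X.
At X = 0.869: [A] = 0.0938, [D] = 0.335, [B] = 0.622.
K_c = [B] / ([A] [D]) = 19.8 L/mol.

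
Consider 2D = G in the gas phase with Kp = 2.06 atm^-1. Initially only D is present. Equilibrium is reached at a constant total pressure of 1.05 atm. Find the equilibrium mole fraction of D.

y_D = 0.487

Basis: 1 mol D initially; let X = conversion of D. Extent ξ = 0.5X.
Mole table: n_D = 1 − X; n_G = 0.5X.
Total moles n_T = 1 − 0.5X.
Mole fractions y_i = n_i/n_T; Kp = p_G / (p_D^2) with p_i = y_i·P.
Setting this equal to 2.06 atm^-1 and taking the physical root (0 < X < 1) gives X = 0.678.
Then n_D = 0.322, n_T = 0.661, so y_D = 0.487.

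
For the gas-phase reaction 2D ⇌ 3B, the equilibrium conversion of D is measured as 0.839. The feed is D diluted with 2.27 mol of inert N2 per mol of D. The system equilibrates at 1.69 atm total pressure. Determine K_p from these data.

K_p = 35.2 atm

Basis: 1 mol D initially; let X = conversion of D. Extent ξ = 0.5X.
At extent ξ: n_D = 1 − X; n_B = 1.5X; n_I = 2.27 (inert).
n_T = Σnᵢ = 3.27 + 0.5X.
At X = 0.839: n_D = 0.161, n_B = 1.26, n_T = 3.69.
p_i = (n_i/n_T)·P. K_p = p_B^3 / (p_D^2) = 35.2 atm.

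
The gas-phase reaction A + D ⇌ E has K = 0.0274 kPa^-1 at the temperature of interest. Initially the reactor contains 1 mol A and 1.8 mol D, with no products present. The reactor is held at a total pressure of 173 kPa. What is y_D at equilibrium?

Let X = conversion of A (basis 1 mol A); extent of reaction ξ = X.
Mole table: n_A = 1 − X; n_D = 1.8 − X; n_E = X.
Summing: n_T = 2.8 − X.
y_i = n_i/n_T, p_i = y_i·P. K = p_E / (p_A p_D).
Setting this equal to 0.0274 kPa^-1 and taking the physical root (0 < X < 1) gives X = 0.712.
Then n_D = 1.09, n_T = 2.09, so y_D = 0.521.

y_D = 0.521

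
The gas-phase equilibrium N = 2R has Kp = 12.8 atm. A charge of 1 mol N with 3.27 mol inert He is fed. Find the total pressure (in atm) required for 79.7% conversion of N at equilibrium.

P = 5.18 atm

Basis: 1 mol N initially; let X = conversion of N. Extent ξ = X.
Mole table: n_N = 1 − X; n_R = 2X; n_I = 3.27 (inert).
n_T = Σnᵢ = 4.27 + X.
Kp = p_R^2 / (p_N) with p_i = (n_i/n_T)·P.
At X = 0.797: the mole-fraction product g(X) = Π y_i^ν_i = 2.47. Since Kp = g(X)·P^{1}, P = (Kp/g)^(1/1) = (12.8/2.47)^(1/1) = 5.18 atm.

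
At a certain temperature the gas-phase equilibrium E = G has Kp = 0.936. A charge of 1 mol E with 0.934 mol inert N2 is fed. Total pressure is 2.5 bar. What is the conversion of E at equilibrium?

Basis: 1 mol E initially; let X = conversion of E. Extent ξ = X.
Species balance: n_E = 1 − X; n_G = X; n_I = 0.934 (inert).
Total moles n_T = 1.93 (Δν = 0, constant).
Mole fractions y_i = n_i/n_T; Kp = p_G / (p_E) with p_i = y_i·P.
Substituting and setting equal to 0.936 gives a polynomial in X; the root in (0,1) is X = 0.483.

X = 0.483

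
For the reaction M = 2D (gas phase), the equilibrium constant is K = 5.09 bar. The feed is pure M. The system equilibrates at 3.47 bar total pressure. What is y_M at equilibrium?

y_M = 0.318

Basis: 1 mol M initially; let X = conversion of M. Extent ξ = X.
Species balance: n_M = 1 − X; n_D = 2X.
Summing: n_T = 1 + X.
y_i = n_i/n_T, p_i = y_i·P. K = p_D^2 / (p_M).
Equating to 5.09 bar and solving on 0 < X < 1: X = 0.518.
Then n_M = 0.482, n_T = 1.52, so y_M = 0.318.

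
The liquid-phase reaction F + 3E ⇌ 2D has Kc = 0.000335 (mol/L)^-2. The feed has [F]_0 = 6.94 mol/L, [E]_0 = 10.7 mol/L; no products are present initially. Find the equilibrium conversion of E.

X = 0.171

Let X = conversion of E; extent ξ = 10.7X/3 mol/L.
Concentrations: [F] = 6.94 − 3.57X; [E] = 10.7 − 10.7X; [D] = 7.13X.
Kc = [D]^2 / ([F] [E]^3).
Solving Kc = 0.000335 for X ∈ (0,1): X = 0.171.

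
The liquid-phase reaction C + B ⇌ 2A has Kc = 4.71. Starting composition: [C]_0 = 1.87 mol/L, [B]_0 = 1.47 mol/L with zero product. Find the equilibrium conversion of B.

Let X = conversion of B; extent ξ = 1.47·X mol/L.
Concentrations: [C] = 1.87 − 1.47X; [B] = 1.47 − 1.47X; [A] = 2.94X.
Kc = [A]^2 / ([C] [B]).
This equals 4.71 at X = 0.582 (the root in 0 < X < 1).

X = 0.582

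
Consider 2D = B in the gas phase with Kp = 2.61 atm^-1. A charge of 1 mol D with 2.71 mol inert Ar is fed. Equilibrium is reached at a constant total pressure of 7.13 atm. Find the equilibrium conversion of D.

X = 0.742

Take 1 mol D as basis and let X be its fractional conversion, so ξ = 0.5X.
Moles: n_D = 1 − X; n_B = 0.5X; n_I = 2.71 (inert).
Summing: n_T = 3.71 − 0.5X.
With p_i = (n_i/n_T)P, Kp = p_B / (p_D^2).
Setting this equal to 2.61 atm^-1 and taking the physical root (0 < X < 1) gives X = 0.742.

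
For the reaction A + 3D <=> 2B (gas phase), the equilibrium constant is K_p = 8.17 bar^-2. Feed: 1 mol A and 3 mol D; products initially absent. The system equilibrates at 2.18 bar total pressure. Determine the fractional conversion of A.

Let X = conversion of A (basis 1 mol A); extent of reaction ξ = X.
Moles: n_A = 1 − X; n_D = 3 − 3X; n_B = 2X.
Summing: n_T = 4 − 2X.
Mole fractions y_i = n_i/n_T; K_p = p_B^2 / (p_A p_D^3) with p_i = y_i·P.
Equating to 8.17 bar^-2 and solving on 0 < X < 1: X = 0.668.

X = 0.668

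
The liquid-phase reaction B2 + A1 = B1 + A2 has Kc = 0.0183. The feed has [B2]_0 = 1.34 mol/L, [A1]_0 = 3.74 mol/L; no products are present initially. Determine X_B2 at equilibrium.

Let X = conversion of B2; extent ξ = 1.34·X mol/L.
Concentrations: [B2] = 1.34 − 1.34X; [A1] = 3.74 − 1.34X; [B1] = 1.34X; [A2] = 1.34X.
Kc = [B1] [A2] / ([B2] [A1]).
Setting equal to 0.0183 and solving for X on (0,1) gives X = 0.195.

X = 0.195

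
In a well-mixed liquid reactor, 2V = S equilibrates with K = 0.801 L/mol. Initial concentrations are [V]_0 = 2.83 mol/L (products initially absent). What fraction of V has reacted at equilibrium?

Let X = conversion of V; extent ξ = 2.83X/2 mol/L.
Concentrations: [V] = 2.83 − 2.83X; [S] = 1.42X.
K = [S] / ([V]^2).
Solving K = 0.801 for X ∈ (0,1): X = 0.628.

X = 0.628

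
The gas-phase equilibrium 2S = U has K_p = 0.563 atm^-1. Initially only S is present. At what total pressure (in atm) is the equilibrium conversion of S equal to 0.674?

Basis: 1 mol S initially; let X = conversion of S. Extent ξ = 0.5X.
Moles: n_S = 1 − X; n_U = 0.5X.
Summing: n_T = 1 − 0.5X.
K_p = p_U / (p_S^2) with p_i = (n_i/n_T)·P.
At X = 0.674: the mole-fraction product g(X) = Π y_i^ν_i = 2.102. Since K_p = g(X)·P^{-1}, P = (g/K_p)^(1/1) = (2.102/0.563)^(1/1) = 3.73 atm.

P = 3.73 atm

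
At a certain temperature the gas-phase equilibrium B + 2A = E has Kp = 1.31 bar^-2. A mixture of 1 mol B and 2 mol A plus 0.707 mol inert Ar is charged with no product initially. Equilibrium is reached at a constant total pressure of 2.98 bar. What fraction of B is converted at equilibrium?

X = 0.568

Basis: 1 mol B initially; let X = conversion of B. Extent ξ = X.
At extent ξ: n_B = 1 − X; n_A = 2 − 2X; n_E = X; n_I = 0.707 (inert).
Total moles n_T = 3.71 − 2X.
Mole fractions y_i = n_i/n_T; Kp = p_E / (p_B p_A^2) with p_i = y_i·P.
Setting this equal to 1.31 bar^-2 and taking the physical root (0 < X < 1) gives X = 0.568.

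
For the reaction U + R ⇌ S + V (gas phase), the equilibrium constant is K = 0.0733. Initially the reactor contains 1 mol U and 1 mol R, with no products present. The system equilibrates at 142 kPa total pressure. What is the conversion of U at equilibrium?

Basis: 1 mol U initially; let X = conversion of U. Extent ξ = X.
Moles: n_U = 1 − X; n_R = 1 − X; n_S = X; n_V = X.
n_T stays at 2 (no change in mole number).
Mole fractions y_i = n_i/n_T; K = p_S p_V / (p_U p_R) with p_i = y_i·P.
Setting this equal to 0.0733 and taking the physical root (0 < X < 1) gives X = 0.213.

X = 0.213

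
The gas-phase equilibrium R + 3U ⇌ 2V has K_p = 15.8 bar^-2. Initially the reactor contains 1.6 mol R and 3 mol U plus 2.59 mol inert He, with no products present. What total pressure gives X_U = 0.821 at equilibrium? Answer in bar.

Let X = conversion of U (basis 3 mol U); extent of reaction ξ = X.
Species balance: n_R = 1.6 − X; n_U = 3 − 3X; n_V = 2X; n_I = 2.59 (inert).
n_T = Σnᵢ = 7.19 − 2X.
K_p = p_V^2 / (p_R p_U^3) with p_i = (n_i/n_T)·P.
At X = 0.821: the mole-fraction product g(X) = Π y_i^ν_i = 688. Since K_p = g(X)·P^{-2}, P = (g/K_p)^(1/2) = (688/15.8)^(1/2) = 6.6 bar.

P = 6.6 bar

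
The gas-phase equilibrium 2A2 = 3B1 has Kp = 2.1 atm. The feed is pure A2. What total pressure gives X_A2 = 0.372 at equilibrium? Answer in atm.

Let X = conversion of A2 (basis 1 mol A2); extent of reaction ξ = 0.5X.
At extent ξ: n_A2 = 1 − X; n_B1 = 1.5X.
n_T = Σnᵢ = 1 + 0.5X.
Kp = p_B1^3 / (p_A2^2) with p_i = (n_i/n_T)·P.
At X = 0.372: the mole-fraction product g(X) = Π y_i^ν_i = 0.3714. Since Kp = g(X)·P^{1}, P = (Kp/g)^(1/1) = (2.1/0.3714)^(1/1) = 5.65 atm.

P = 5.65 atm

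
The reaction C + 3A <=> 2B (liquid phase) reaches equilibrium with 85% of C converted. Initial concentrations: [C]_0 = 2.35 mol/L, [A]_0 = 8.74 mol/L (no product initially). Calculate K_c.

K_c = 2.18 (mol/L)^-2

Let X = conversion of C.
Concentrations: [C] = 2.35 − 2.35X; [A] = 8.74 − 7.05X; [B] = 4.7X.
At X = 0.85: [C] = 0.353, [A] = 2.75, [B] = 4.
K_c = [B]^2 / ([C] [A]^3) = 2.18 (mol/L)^-2.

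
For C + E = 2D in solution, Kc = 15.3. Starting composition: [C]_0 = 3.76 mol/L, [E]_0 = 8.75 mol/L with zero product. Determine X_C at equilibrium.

Let X = conversion of C; extent ξ = 3.76·X mol/L.
Concentrations: [C] = 3.76 − 3.76X; [E] = 8.75 − 3.76X; [D] = 7.52X.
Kc = [D]^2 / ([C] [E]).
Setting equal to 15.3 and solving for X on (0,1) gives X = 0.866.

X = 0.866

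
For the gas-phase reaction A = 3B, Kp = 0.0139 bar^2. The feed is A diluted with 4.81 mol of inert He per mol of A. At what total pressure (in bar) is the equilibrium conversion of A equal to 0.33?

Take 1 mol A as basis and let X be its fractional conversion, so ξ = X.
At extent ξ: n_A = 1 − X; n_B = 3X; n_I = 4.81 (inert).
n_T = Σnᵢ = 5.81 + 2X.
Kp = p_B^3 / (p_A) with p_i = (n_i/n_T)·P.
At X = 0.33: the mole-fraction product g(X) = Π y_i^ν_i = 0.0346. Since Kp = g(X)·P^{2}, P = (Kp/g)^(1/2) = (0.0139/0.0346)^(1/2) = 0.634 bar.

P = 0.634 bar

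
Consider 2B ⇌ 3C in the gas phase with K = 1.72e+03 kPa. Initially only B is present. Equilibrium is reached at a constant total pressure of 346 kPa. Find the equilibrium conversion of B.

X = 0.636

Take 1 mol B as basis and let X be its fractional conversion, so ξ = 0.5X.
At extent ξ: n_B = 1 − X; n_C = 1.5X.
Total moles n_T = 1 + 0.5X.
y_i = n_i/n_T, p_i = y_i·P. K = p_C^3 / (p_B^2).
Equating to 1.72e+03 kPa and solving on 0 < X < 1: X = 0.636.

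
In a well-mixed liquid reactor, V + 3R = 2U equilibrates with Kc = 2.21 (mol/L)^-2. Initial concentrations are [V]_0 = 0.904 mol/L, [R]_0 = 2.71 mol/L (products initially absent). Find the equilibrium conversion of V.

Let X = conversion of V; extent ξ = 0.904·X mol/L.
Concentrations: [V] = 0.904 − 0.904X; [R] = 2.71 − 2.71X; [U] = 1.81X.
Kc = [U]^2 / ([V] [R]^3).
Equating to 2.21 (mol/L)^-2: the physical root is X = 0.589.

X = 0.589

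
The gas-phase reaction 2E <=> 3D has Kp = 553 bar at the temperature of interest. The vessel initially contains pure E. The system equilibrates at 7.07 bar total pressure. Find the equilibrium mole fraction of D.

y_D = 0.903

Take 1 mol E as basis and let X be its fractional conversion, so ξ = 0.5X.
At extent ξ: n_E = 1 − X; n_D = 1.5X.
n_T = Σnᵢ = 1 + 0.5X.
With p_i = (n_i/n_T)P, Kp = p_D^3 / (p_E^2).
Setting this equal to 553 bar and taking the physical root (0 < X < 1) gives X = 0.861.
Then n_D = 1.29, n_T = 1.43, so y_D = 0.903.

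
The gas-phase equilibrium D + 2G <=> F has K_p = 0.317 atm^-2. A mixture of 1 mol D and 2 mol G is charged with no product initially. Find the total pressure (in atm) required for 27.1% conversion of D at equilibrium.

Let X = conversion of D (basis 1 mol D); extent of reaction ξ = X.
Mole table: n_D = 1 − X; n_G = 2 − 2X; n_F = X.
Total moles n_T = 3 − 2X.
K_p = p_F / (p_D p_G^2) with p_i = (n_i/n_T)·P.
At X = 0.271: the mole-fraction product g(X) = Π y_i^ν_i = 1.057. Since K_p = g(X)·P^{-2}, P = (g/K_p)^(1/2) = (1.057/0.317)^(1/2) = 1.83 atm.

P = 1.83 atm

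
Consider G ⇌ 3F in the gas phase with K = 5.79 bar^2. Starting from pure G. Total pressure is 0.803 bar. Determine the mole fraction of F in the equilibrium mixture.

Let X = conversion of G (basis 1 mol G); extent of reaction ξ = X.
Species balance: n_G = 1 − X; n_F = 3X.
Total moles n_T = 1 + 2X.
Mole fractions y_i = n_i/n_T; K = p_F^3 / (p_G) with p_i = y_i·P.
Setting this equal to 5.79 bar^2 and taking the physical root (0 < X < 1) gives X = 0.782.
Then n_F = 2.34, n_T = 2.56, so y_F = 0.915.

y_F = 0.915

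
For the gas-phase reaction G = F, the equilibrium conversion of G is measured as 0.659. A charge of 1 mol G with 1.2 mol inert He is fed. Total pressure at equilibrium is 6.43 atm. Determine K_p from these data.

K_p = 1.93

Take 1 mol G as basis and let X be its fractional conversion, so ξ = X.
Mole table: n_G = 1 − X; n_F = X; n_I = 1.2 (inert).
n_T stays at 2.2 (no change in mole number).
At X = 0.659: n_G = 0.341, n_F = 0.659, n_T = 2.2.
p_i = (n_i/n_T)·P. K_p = p_F / (p_G) = 1.93.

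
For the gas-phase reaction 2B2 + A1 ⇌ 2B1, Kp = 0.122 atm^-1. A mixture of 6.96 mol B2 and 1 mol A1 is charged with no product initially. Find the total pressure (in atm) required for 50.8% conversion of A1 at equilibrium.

P = 3.63 atm

Let X = conversion of A1 (basis 1 mol A1); extent of reaction ξ = X.
At extent ξ: n_B2 = 6.96 − 2X; n_A1 = 1 − X; n_B1 = 2X.
n_T = Σnᵢ = 7.96 − X.
Kp = p_B1^2 / (p_B2^2 p_A1) with p_i = (n_i/n_T)·P.
At X = 0.508: the mole-fraction product g(X) = Π y_i^ν_i = 0.4425. Since Kp = g(X)·P^{-1}, P = (g/Kp)^(1/1) = (0.4425/0.122)^(1/1) = 3.63 atm.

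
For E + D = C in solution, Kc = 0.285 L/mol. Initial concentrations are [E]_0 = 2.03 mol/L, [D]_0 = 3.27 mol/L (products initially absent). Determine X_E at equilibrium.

X = 0.410

Let X = conversion of E; extent ξ = 2.03·X mol/L.
Concentrations: [E] = 2.03 − 2.03X; [D] = 3.27 − 2.03X; [C] = 2.03X.
Kc = [C] / ([E] [D]).
This equals 0.285 at X = 0.410 (the root in 0 < X < 1).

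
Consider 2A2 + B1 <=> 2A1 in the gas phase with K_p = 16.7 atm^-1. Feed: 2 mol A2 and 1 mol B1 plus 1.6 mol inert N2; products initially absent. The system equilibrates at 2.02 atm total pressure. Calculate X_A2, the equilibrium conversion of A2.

X = 0.637

Take 2 mol A2 as basis and let X be its fractional conversion, so ξ = X.
At extent ξ: n_A2 = 2 − 2X; n_B1 = 1 − X; n_A1 = 2X; n_I = 1.6 (inert).
Summing: n_T = 4.6 − X.
y_i = n_i/n_T, p_i = y_i·P. K_p = p_A1^2 / (p_A2^2 p_B1).
Setting this equal to 16.7 atm^-1 and taking the physical root (0 < X < 1) gives X = 0.637.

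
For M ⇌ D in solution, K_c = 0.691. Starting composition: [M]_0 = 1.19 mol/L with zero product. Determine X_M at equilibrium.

X = 0.409

Let X = conversion of M; extent ξ = 1.19·X mol/L.
Concentrations: [M] = 1.19 − 1.19X; [D] = 1.19X.
K_c = [D] / ([M]).
Setting equal to 0.691 and solving for X on (0,1) gives X = 0.409.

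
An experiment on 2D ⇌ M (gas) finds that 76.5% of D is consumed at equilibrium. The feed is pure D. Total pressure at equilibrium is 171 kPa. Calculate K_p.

Let X = conversion of D (basis 1 mol D); extent of reaction ξ = 0.5X.
Species balance: n_D = 1 − X; n_M = 0.5X.
Total moles n_T = 1 − 0.5X.
At X = 0.765: n_D = 0.235, n_M = 0.383, n_T = 0.617.
p_i = (n_i/n_T)·P. K_p = p_M / (p_D^2) = 0.025 kPa^-1.

K_p = 0.025 kPa^-1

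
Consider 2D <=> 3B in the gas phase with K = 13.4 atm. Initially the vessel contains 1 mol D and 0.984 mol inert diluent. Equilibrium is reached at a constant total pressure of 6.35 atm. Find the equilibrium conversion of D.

X = 0.606

Let X = conversion of D (basis 1 mol D); extent of reaction ξ = 0.5X.
Moles: n_D = 1 − X; n_B = 1.5X; n_I = 0.984 (inert).
n_T = Σnᵢ = 1.98 + 0.5X.
y_i = n_i/n_T, p_i = y_i·P. K = p_B^3 / (p_D^2).
Equating to 13.4 atm and solving on 0 < X < 1: X = 0.606.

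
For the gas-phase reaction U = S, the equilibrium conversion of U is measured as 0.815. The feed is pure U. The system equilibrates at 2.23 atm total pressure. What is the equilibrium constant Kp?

Kp = 4.41

Let X = conversion of U (basis 1 mol U); extent of reaction ξ = X.
Mole table: n_U = 1 − X; n_S = X.
Since Δν = 0, n_T = 1 throughout.
At X = 0.815: n_U = 0.185, n_S = 0.815, n_T = 1.
p_i = (n_i/n_T)·P. Kp = p_S / (p_U) = 4.41.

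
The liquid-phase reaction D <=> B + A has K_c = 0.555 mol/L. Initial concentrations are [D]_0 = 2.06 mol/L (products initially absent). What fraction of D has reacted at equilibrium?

X = 0.402

Let X = conversion of D; extent ξ = 2.06·X mol/L.
Concentrations: [D] = 2.06 − 2.06X; [B] = 2.06X; [A] = 2.06X.
K_c = [B] [A] / ([D]).
This equals 0.555 at X = 0.402 (the root in 0 < X < 1).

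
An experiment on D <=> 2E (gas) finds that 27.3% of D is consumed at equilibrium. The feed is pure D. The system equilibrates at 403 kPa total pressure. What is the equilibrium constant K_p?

Take 1 mol D as basis and let X be its fractional conversion, so ξ = X.
Moles: n_D = 1 − X; n_E = 2X.
n_T = Σnᵢ = 1 + X.
At X = 0.273: n_D = 0.727, n_E = 0.546, n_T = 1.27.
p_i = (n_i/n_T)·P. K_p = p_E^2 / (p_D) = 130 kPa.

K_p = 130 kPa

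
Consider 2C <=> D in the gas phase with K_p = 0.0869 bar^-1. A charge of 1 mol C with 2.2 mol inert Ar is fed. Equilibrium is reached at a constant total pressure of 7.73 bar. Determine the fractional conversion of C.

Let X = conversion of C (basis 1 mol C); extent of reaction ξ = 0.5X.
Moles: n_C = 1 − X; n_D = 0.5X; n_I = 2.2 (inert).
n_T = Σnᵢ = 3.2 − 0.5X.
y_i = n_i/n_T, p_i = y_i·P. K_p = p_D / (p_C^2).
This yields a degree-2 equation in X; solving on (0,1), X = 0.247.

X = 0.247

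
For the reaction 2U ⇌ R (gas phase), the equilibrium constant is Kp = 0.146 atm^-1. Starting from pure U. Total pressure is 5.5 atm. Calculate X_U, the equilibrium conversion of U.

X = 0.513

Take 1 mol U as basis and let X be its fractional conversion, so ξ = 0.5X.
Moles: n_U = 1 − X; n_R = 0.5X.
Total moles n_T = 1 − 0.5X.
y_i = n_i/n_T, p_i = y_i·P. Kp = p_R / (p_U^2).
Substituting and setting equal to 0.146 atm^-1 gives a polynomial in X; the root in (0,1) is X = 0.513.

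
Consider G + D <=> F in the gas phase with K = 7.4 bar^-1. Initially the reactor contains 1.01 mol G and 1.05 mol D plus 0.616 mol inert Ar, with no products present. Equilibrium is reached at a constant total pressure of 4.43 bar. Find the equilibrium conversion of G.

X = 0.806

Basis: 1.01 mol G initially; let X = conversion of G. Extent ξ = 1.01X.
At extent ξ: n_G = 1.01 − 1.01X; n_D = 1.05 − 1.01X; n_F = 1.01X; n_I = 0.616 (inert).
Total moles n_T = 2.68 − 1.01X.
With p_i = (n_i/n_T)P, K = p_F / (p_G p_D).
Setting this equal to 7.4 bar^-1 and taking the physical root (0 < X < 1) gives X = 0.806.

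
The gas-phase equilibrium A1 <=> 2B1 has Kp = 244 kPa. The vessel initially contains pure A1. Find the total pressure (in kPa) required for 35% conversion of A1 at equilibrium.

Basis: 1 mol A1 initially; let X = conversion of A1. Extent ξ = X.
At extent ξ: n_A1 = 1 − X; n_B1 = 2X.
Total moles n_T = 1 + X.
Kp = p_B1^2 / (p_A1) with p_i = (n_i/n_T)·P.
At X = 0.35: the mole-fraction product g(X) = Π y_i^ν_i = 0.5584. Since Kp = g(X)·P^{1}, P = (Kp/g)^(1/1) = (244/0.5584)^(1/1) = 437 kPa.

P = 437 kPa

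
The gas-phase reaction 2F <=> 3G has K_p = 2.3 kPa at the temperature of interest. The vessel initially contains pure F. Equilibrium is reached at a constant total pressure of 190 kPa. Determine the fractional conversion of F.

Take 1 mol F as basis and let X be its fractional conversion, so ξ = 0.5X.
Moles: n_F = 1 − X; n_G = 1.5X.
Total moles n_T = 1 + 0.5X.
Mole fractions y_i = n_i/n_T; K_p = p_G^3 / (p_F^2) with p_i = y_i·P.
Substituting and setting equal to 2.3 kPa gives a polynomial in X; the root in (0,1) is X = 0.141.

X = 0.141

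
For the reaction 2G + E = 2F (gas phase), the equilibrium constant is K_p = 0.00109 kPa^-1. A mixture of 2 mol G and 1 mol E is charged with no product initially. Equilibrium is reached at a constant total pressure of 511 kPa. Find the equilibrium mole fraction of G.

y_G = 0.531

Take 2 mol G as basis and let X be its fractional conversion, so ξ = X.
Moles: n_G = 2 − 2X; n_E = 1 − X; n_F = 2X.
n_T = Σnᵢ = 3 − X.
With p_i = (n_i/n_T)P, K_p = p_F^2 / (p_G^2 p_E).
Setting this equal to 0.00109 kPa^-1 and taking the physical root (0 < X < 1) gives X = 0.278.
Then n_G = 1.44, n_T = 2.72, so y_G = 0.531.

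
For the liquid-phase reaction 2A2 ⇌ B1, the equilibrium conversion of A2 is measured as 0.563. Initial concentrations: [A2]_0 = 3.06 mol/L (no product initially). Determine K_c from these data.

K_c = 0.482 L/mol

Let X = conversion of A2.
Concentrations: [A2] = 3.06 − 3.06X; [B1] = 1.53X.
At X = 0.563: [A2] = 1.34, [B1] = 0.861.
K_c = [B1] / ([A2]^2) = 0.482 L/mol.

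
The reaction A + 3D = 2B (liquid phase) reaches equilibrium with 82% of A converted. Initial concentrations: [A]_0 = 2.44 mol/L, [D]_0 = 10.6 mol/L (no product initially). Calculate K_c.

K_c = 0.375 (mol/L)^-2

Let X = conversion of A.
Concentrations: [A] = 2.44 − 2.44X; [D] = 10.6 − 7.32X; [B] = 4.88X.
At X = 0.82: [A] = 0.439, [D] = 4.6, [B] = 4.
K_c = [B]^2 / ([A] [D]^3) = 0.375 (mol/L)^-2.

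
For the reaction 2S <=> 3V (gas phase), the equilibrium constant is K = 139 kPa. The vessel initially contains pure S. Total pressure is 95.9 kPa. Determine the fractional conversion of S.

Let X = conversion of S (basis 1 mol S); extent of reaction ξ = 0.5X.
Species balance: n_S = 1 − X; n_V = 1.5X.
n_T = Σnᵢ = 1 + 0.5X.
y_i = n_i/n_T, p_i = y_i·P. K = p_V^3 / (p_S^2).
Equating to 139 kPa and solving on 0 < X < 1: X = 0.507.

X = 0.507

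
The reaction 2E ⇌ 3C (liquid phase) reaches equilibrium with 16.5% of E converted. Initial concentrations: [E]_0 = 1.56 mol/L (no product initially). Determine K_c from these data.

K_c = 0.0339 mol/L

Let X = conversion of E.
Concentrations: [E] = 1.56 − 1.56X; [C] = 2.34X.
At X = 0.165: [E] = 1.3, [C] = 0.386.
K_c = [C]^3 / ([E]^2) = 0.0339 mol/L.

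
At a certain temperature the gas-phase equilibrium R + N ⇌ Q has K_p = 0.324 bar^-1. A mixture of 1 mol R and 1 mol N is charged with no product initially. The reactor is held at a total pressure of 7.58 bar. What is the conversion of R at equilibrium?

Basis: 1 mol R initially; let X = conversion of R. Extent ξ = X.
Species balance: n_R = 1 − X; n_N = 1 − X; n_Q = X.
Summing: n_T = 2 − X.
Mole fractions y_i = n_i/n_T; K_p = p_Q / (p_R p_N) with p_i = y_i·P.
Substituting and setting equal to 0.324 bar^-1 gives a polynomial in X; the root in (0,1) is X = 0.462.

X = 0.462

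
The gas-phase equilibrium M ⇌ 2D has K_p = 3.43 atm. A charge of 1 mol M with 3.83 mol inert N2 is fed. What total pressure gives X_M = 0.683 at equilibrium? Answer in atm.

Let X = conversion of M (basis 1 mol M); extent of reaction ξ = X.
Species balance: n_M = 1 − X; n_D = 2X; n_I = 3.83 (inert).
n_T = Σnᵢ = 4.83 + X.
K_p = p_D^2 / (p_M) with p_i = (n_i/n_T)·P.
At X = 0.683: the mole-fraction product g(X) = Π y_i^ν_i = 1.068. Since K_p = g(X)·P^{1}, P = (K_p/g)^(1/1) = (3.43/1.068)^(1/1) = 3.21 atm.

P = 3.21 atm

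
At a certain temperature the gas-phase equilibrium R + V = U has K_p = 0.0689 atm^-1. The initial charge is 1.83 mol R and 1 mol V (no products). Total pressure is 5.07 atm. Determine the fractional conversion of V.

X = 0.179

Let X = conversion of V (basis 1 mol V); extent of reaction ξ = X.
Species balance: n_R = 1.83 − X; n_V = 1 − X; n_U = X.
Total moles n_T = 2.83 − X.
With p_i = (n_i/n_T)P, K_p = p_U / (p_R p_V).
This yields a degree-2 equation in X; solving on (0,1), X = 0.179.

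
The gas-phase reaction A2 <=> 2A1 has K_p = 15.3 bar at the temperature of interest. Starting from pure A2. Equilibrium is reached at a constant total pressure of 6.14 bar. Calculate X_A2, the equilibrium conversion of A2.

Let X = conversion of A2 (basis 1 mol A2); extent of reaction ξ = X.
Mole table: n_A2 = 1 − X; n_A1 = 2X.
Total moles n_T = 1 + X.
With p_i = (n_i/n_T)P, K_p = p_A1^2 / (p_A2).
This yields a degree-2 equation in X; solving on (0,1), X = 0.620.

X = 0.620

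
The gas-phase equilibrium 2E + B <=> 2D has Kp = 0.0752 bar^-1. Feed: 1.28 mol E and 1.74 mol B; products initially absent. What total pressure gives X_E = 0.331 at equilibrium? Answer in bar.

P = 5.98 bar

Basis: 1.28 mol E initially; let X = conversion of E. Extent ξ = 0.64X.
Mole table: n_E = 1.28 − 1.28X; n_B = 1.74 − 0.64X; n_D = 1.28X.
Summing: n_T = 3.02 − 0.64X.
Kp = p_D^2 / (p_E^2 p_B) with p_i = (n_i/n_T)·P.
At X = 0.331: the mole-fraction product g(X) = Π y_i^ν_i = 0.4498. Since Kp = g(X)·P^{-1}, P = (g/Kp)^(1/1) = (0.4498/0.0752)^(1/1) = 5.98 bar.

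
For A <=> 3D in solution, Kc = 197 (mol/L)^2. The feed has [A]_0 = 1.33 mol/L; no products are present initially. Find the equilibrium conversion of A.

X = 0.851

Let X = conversion of A; extent ξ = 1.33·X mol/L.
Concentrations: [A] = 1.33 − 1.33X; [D] = 3.99X.
Kc = [D]^3 / ([A]).
Setting equal to 197 and solving for X on (0,1) gives X = 0.851.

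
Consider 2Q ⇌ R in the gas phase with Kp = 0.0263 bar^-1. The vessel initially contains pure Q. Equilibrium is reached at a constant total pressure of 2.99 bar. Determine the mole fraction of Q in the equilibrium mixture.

Take 1 mol Q as basis and let X be its fractional conversion, so ξ = 0.5X.
At extent ξ: n_Q = 1 − X; n_R = 0.5X.
Summing: n_T = 1 − 0.5X.
Mole fractions y_i = n_i/n_T; Kp = p_R / (p_Q^2) with p_i = y_i·P.
Substituting and setting equal to 0.0263 bar^-1 gives a polynomial in X; the root in (0,1) is X = 0.128.
Then n_Q = 0.872, n_T = 0.936, so y_Q = 0.932.

y_Q = 0.932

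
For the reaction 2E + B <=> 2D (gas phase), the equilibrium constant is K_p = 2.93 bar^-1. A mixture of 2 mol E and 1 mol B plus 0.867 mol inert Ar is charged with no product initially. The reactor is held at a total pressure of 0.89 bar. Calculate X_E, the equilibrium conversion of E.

Basis: 2 mol E initially; let X = conversion of E. Extent ξ = X.
Moles: n_E = 2 − 2X; n_B = 1 − X; n_D = 2X; n_I = 0.867 (inert).
n_T = Σnᵢ = 3.87 − X.
y_i = n_i/n_T, p_i = y_i·P. K_p = p_D^2 / (p_E^2 p_B).
Equating to 2.93 bar^-1 and solving on 0 < X < 1: X = 0.402.

X = 0.402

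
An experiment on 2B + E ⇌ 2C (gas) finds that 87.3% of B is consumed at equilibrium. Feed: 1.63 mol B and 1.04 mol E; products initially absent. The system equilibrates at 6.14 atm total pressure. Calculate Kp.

Kp = 45.9 atm^-1

Take 1.63 mol B as basis and let X be its fractional conversion, so ξ = 0.815X.
Mole table: n_B = 1.63 − 1.63X; n_E = 1.04 − 0.815X; n_C = 1.63X.
Summing: n_T = 2.67 − 0.815X.
At X = 0.873: n_B = 0.207, n_E = 0.329, n_C = 1.42, n_T = 1.96.
p_i = (n_i/n_T)·P. Kp = p_C^2 / (p_B^2 p_E) = 45.9 atm^-1.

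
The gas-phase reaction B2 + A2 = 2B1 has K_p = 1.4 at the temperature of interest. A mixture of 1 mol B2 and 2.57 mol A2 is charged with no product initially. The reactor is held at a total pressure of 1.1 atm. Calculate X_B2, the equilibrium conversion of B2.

Basis: 1 mol B2 initially; let X = conversion of B2. Extent ξ = X.
Species balance: n_B2 = 1 − X; n_A2 = 2.57 − X; n_B1 = 2X.
Total moles n_T = 3.57 (Δν = 0, constant).
y_i = n_i/n_T, p_i = y_i·P. K_p = p_B1^2 / (p_B2 p_A2).
Setting this equal to 1.4 and taking the physical root (0 < X < 1) gives X = 0.558.

X = 0.558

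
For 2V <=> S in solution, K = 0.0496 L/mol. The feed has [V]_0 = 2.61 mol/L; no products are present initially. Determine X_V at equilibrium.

X = 0.176

Let X = conversion of V; extent ξ = 2.61X/2 mol/L.
Concentrations: [V] = 2.61 − 2.61X; [S] = 1.3X.
K = [S] / ([V]^2).
Equating to 0.0496 L/mol: the physical root is X = 0.176.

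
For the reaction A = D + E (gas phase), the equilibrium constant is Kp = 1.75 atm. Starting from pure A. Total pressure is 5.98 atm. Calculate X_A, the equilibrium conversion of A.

X = 0.476

Take 1 mol A as basis and let X be its fractional conversion, so ξ = X.
Species balance: n_A = 1 − X; n_D = X; n_E = X.
Summing: n_T = 1 + X.
With p_i = (n_i/n_T)P, Kp = p_D p_E / (p_A).
Setting this equal to 1.75 atm and taking the physical root (0 < X < 1) gives X = 0.476.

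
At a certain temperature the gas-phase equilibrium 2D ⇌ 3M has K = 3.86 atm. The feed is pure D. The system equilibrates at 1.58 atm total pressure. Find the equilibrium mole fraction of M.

Basis: 1 mol D initially; let X = conversion of D. Extent ξ = 0.5X.
Mole table: n_D = 1 − X; n_M = 1.5X.
Summing: n_T = 1 + 0.5X.
y_i = n_i/n_T, p_i = y_i·P. K = p_M^3 / (p_D^2).
This yields a degree-3 equation in X; solving on (0,1), X = 0.562.
Then n_M = 0.843, n_T = 1.28, so y_M = 0.658.

y_M = 0.658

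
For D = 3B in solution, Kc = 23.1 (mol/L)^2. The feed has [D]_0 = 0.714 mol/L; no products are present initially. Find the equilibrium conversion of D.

X = 0.749

Let X = conversion of D; extent ξ = 0.714·X mol/L.
Concentrations: [D] = 0.714 − 0.714X; [B] = 2.14X.
Kc = [B]^3 / ([D]).
Solving Kc = 23.1 for X ∈ (0,1): X = 0.749.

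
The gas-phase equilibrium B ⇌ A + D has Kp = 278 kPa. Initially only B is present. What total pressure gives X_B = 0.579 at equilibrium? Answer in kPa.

Take 1 mol B as basis and let X be its fractional conversion, so ξ = X.
Moles: n_B = 1 − X; n_A = X; n_D = X.
n_T = Σnᵢ = 1 + X.
Kp = p_A p_D / (p_B) with p_i = (n_i/n_T)·P.
At X = 0.579: the mole-fraction product g(X) = Π y_i^ν_i = 0.5043. Since Kp = g(X)·P^{1}, P = (Kp/g)^(1/1) = (278/0.5043)^(1/1) = 551 kPa.

P = 551 kPa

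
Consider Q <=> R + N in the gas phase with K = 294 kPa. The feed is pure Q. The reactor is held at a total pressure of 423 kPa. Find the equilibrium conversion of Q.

Let X = conversion of Q (basis 1 mol Q); extent of reaction ξ = X.
At extent ξ: n_Q = 1 − X; n_R = X; n_N = X.
Total moles n_T = 1 + X.
With p_i = (n_i/n_T)P, K = p_R p_N / (p_Q).
This yields a degree-2 equation in X; solving on (0,1), X = 0.640.

X = 0.640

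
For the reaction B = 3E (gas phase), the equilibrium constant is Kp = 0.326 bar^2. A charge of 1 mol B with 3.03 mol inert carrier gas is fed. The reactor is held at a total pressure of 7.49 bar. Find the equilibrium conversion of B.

Basis: 1 mol B initially; let X = conversion of B. Extent ξ = X.
Mole table: n_B = 1 − X; n_E = 3X; n_I = 3.03 (inert).
Total moles n_T = 4.03 + 2X.
With p_i = (n_i/n_T)P, Kp = p_E^3 / (p_B).
Substituting and setting equal to 0.326 bar^2 gives a polynomial in X; the root in (0,1) is X = 0.151.

X = 0.151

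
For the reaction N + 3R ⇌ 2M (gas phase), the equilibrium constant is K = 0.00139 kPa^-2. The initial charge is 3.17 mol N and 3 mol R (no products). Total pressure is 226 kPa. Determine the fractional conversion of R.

X = 0.776

Take 3 mol R as basis and let X be its fractional conversion, so ξ = X.
Species balance: n_N = 3.17 − X; n_R = 3 − 3X; n_M = 2X.
Total moles n_T = 6.17 − 2X.
y_i = n_i/n_T, p_i = y_i·P. K = p_M^2 / (p_N p_R^3).
Equating to 0.00139 kPa^-2 and solving on 0 < X < 1: X = 0.776.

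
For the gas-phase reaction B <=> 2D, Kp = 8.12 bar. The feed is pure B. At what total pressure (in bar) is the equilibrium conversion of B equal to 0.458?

Let X = conversion of B (basis 1 mol B); extent of reaction ξ = X.
At extent ξ: n_B = 1 − X; n_D = 2X.
Total moles n_T = 1 + X.
Kp = p_D^2 / (p_B) with p_i = (n_i/n_T)·P.
At X = 0.458: the mole-fraction product g(X) = Π y_i^ν_i = 1.062. Since Kp = g(X)·P^{1}, P = (Kp/g)^(1/1) = (8.12/1.062)^(1/1) = 7.65 bar.

P = 7.65 bar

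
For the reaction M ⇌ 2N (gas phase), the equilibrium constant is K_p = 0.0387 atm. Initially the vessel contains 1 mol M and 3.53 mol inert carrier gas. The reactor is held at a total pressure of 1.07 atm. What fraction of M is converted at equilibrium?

Take 1 mol M as basis and let X be its fractional conversion, so ξ = X.
Moles: n_M = 1 − X; n_N = 2X; n_I = 3.53 (inert).
n_T = Σnᵢ = 4.53 + X.
With p_i = (n_i/n_T)P, K_p = p_N^2 / (p_M).
Substituting and setting equal to 0.0387 atm gives a polynomial in X; the root in (0,1) is X = 0.186.

X = 0.186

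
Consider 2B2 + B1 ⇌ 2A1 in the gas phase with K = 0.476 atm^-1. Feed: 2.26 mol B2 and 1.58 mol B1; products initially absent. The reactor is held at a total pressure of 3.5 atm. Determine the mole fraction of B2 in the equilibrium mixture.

y_B2 = 0.387

Let X = conversion of B2 (basis 2.26 mol B2); extent of reaction ξ = 1.13X.
Moles: n_B2 = 2.26 − 2.26X; n_B1 = 1.58 − 1.13X; n_A1 = 2.26X.
Total moles n_T = 3.84 − 1.13X.
With p_i = (n_i/n_T)P, K = p_A1^2 / (p_B2^2 p_B1).
This yields a degree-3 equation in X; solving on (0,1), X = 0.425.
Then n_B2 = 1.3, n_T = 3.36, so y_B2 = 0.387.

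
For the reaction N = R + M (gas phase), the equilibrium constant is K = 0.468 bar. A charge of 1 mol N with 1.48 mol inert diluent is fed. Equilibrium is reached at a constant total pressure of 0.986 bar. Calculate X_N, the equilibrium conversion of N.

X = 0.686

Basis: 1 mol N initially; let X = conversion of N. Extent ξ = X.
Moles: n_N = 1 − X; n_R = X; n_M = X; n_I = 1.48 (inert).
Total moles n_T = 2.48 + X.
y_i = n_i/n_T, p_i = y_i·P. K = p_R p_M / (p_N).
Equating to 0.468 bar and solving on 0 < X < 1: X = 0.686.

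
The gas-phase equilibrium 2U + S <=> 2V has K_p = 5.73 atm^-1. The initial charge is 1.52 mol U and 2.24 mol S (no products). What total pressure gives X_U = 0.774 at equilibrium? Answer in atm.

P = 3.93 atm

Let X = conversion of U (basis 1.52 mol U); extent of reaction ξ = 0.76X.
At extent ξ: n_U = 1.52 − 1.52X; n_S = 2.24 − 0.76X; n_V = 1.52X.
Total moles n_T = 3.76 − 0.76X.
K_p = p_V^2 / (p_U^2 p_S) with p_i = (n_i/n_T)·P.
At X = 0.774: the mole-fraction product g(X) = Π y_i^ν_i = 22.52. Since K_p = g(X)·P^{-1}, P = (g/K_p)^(1/1) = (22.52/5.73)^(1/1) = 3.93 atm.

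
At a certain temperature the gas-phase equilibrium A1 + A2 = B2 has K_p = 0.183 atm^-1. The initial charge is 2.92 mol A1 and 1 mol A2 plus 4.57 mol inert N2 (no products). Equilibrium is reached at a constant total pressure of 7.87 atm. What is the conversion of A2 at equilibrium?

Let X = conversion of A2 (basis 1 mol A2); extent of reaction ξ = X.
At extent ξ: n_A1 = 2.92 − X; n_A2 = 1 − X; n_B2 = X; n_I = 4.57 (inert).
Total moles n_T = 8.49 − X.
With p_i = (n_i/n_T)P, K_p = p_B2 / (p_A1 p_A2).
This yields a degree-2 equation in X; solving on (0,1), X = 0.315.

X = 0.315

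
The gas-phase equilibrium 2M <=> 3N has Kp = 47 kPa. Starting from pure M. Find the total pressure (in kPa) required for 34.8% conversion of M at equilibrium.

P = 165 kPa

Let X = conversion of M (basis 1 mol M); extent of reaction ξ = 0.5X.
At extent ξ: n_M = 1 − X; n_N = 1.5X.
n_T = Σnᵢ = 1 + 0.5X.
Kp = p_N^3 / (p_M^2) with p_i = (n_i/n_T)·P.
At X = 0.348: the mole-fraction product g(X) = Π y_i^ν_i = 0.285. Since Kp = g(X)·P^{1}, P = (Kp/g)^(1/1) = (47/0.285)^(1/1) = 165 kPa.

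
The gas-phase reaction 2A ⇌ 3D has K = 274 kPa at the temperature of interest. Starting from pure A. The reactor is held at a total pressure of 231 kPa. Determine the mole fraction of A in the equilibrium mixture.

Take 1 mol A as basis and let X be its fractional conversion, so ξ = 0.5X.
Mole table: n_A = 1 − X; n_D = 1.5X.
Summing: n_T = 1 + 0.5X.
With p_i = (n_i/n_T)P, K = p_D^3 / (p_A^2).
Substituting and setting equal to 274 kPa gives a polynomial in X; the root in (0,1) is X = 0.487.
Then n_A = 0.513, n_T = 1.24, so y_A = 0.413.

y_A = 0.413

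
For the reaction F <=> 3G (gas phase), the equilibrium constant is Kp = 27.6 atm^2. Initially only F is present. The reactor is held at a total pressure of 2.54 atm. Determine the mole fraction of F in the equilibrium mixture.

y_F = 0.146

Basis: 1 mol F initially; let X = conversion of F. Extent ξ = X.
Mole table: n_F = 1 − X; n_G = 3X.
Total moles n_T = 1 + 2X.
y_i = n_i/n_T, p_i = y_i·P. Kp = p_G^3 / (p_F).
Equating to 27.6 atm^2 and solving on 0 < X < 1: X = 0.661.
Then n_F = 0.339, n_T = 2.32, so y_F = 0.146.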